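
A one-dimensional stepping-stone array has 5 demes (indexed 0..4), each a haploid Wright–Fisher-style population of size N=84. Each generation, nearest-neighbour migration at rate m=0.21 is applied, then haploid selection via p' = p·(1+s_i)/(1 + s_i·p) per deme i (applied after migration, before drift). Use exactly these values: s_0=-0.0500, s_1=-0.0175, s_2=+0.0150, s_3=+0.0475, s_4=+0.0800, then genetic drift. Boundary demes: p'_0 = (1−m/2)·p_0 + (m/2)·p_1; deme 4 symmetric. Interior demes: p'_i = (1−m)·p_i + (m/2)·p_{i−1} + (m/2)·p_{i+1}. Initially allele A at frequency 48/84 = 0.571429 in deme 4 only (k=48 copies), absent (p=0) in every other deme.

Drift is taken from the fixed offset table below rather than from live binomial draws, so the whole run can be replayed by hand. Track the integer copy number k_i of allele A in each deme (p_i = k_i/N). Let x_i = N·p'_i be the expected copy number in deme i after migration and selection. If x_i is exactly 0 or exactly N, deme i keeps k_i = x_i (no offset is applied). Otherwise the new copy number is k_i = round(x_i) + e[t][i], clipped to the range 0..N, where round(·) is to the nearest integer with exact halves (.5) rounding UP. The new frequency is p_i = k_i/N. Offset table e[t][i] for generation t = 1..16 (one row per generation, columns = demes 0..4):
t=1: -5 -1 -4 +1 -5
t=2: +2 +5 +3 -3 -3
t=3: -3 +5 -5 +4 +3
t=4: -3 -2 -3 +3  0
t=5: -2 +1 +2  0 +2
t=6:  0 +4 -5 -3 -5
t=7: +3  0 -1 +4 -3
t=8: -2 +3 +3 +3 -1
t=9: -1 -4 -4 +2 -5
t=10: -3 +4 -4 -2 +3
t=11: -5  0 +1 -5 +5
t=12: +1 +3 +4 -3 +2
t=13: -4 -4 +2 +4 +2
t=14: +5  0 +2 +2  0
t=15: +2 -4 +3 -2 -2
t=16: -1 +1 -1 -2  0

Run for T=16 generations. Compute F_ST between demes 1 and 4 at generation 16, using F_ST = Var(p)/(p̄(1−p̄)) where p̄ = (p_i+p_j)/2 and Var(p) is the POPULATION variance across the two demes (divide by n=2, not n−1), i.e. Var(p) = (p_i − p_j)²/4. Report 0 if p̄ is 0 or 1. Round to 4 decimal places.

0.1846

t=0: k=[0 0 0 0 48]
t=1: x=[0.0000 0.0000 0.0000 5.2644 44.5731] k=[0 0 0 6 40]
t=2: x=[0.0000 0.0000 0.6394 9.3175 38.0251] k=[0 0 4 6 35]
t=3: x=[0.0000 0.4127 3.8442 9.2087 33.4921] k=[0 5 0 13 36]
t=4: x=[0.4989 3.8841 1.9177 14.6014 35.1476] k=[0 2 0 18 35]
t=5: x=[0.1995 1.5529 2.1307 18.5572 34.7722] k=[0 3 4 19 37]
t=6: x=[0.2993 2.7428 5.5466 20.0139 36.6919] k=[0 7 1 17 32]
t=7: x=[0.6986 5.5429 3.3577 17.5300 31.9337] k=[4 6 2 22 29]
t=8: x=[4.0095 5.2819 4.5841 21.3659 29.7260] k=[2 8 8 24 29]
t=9: x=[2.5024 7.2522 9.8082 23.6249 29.9410] k=[2 3 6 26 25]
t=10: x=[2.0023 3.1559 7.8908 24.5943 26.4803] k=[0 7 4 23 29]
t=11: x=[0.6986 5.8531 6.3974 22.3888 29.8335] k=[0 6 7 17 35]
t=12: x=[0.5987 5.3853 8.0528 18.5008 34.6657] k=[2 8 12 16 37]
t=13: x=[2.5024 7.6661 12.1540 18.4443 36.3733] k=[0 4 14 22 38]
t=14: x=[0.3991 4.5534 13.9625 23.6198 37.9141] k=[5 5 16 26 38]
t=15: x=[4.7642 6.0551 16.0878 27.0540 38.3377] k=[7 2 19 25 36]
t=16: x=[6.1750 4.2384 18.0551 26.3570 36.4238] k=[5 5 17 24 36]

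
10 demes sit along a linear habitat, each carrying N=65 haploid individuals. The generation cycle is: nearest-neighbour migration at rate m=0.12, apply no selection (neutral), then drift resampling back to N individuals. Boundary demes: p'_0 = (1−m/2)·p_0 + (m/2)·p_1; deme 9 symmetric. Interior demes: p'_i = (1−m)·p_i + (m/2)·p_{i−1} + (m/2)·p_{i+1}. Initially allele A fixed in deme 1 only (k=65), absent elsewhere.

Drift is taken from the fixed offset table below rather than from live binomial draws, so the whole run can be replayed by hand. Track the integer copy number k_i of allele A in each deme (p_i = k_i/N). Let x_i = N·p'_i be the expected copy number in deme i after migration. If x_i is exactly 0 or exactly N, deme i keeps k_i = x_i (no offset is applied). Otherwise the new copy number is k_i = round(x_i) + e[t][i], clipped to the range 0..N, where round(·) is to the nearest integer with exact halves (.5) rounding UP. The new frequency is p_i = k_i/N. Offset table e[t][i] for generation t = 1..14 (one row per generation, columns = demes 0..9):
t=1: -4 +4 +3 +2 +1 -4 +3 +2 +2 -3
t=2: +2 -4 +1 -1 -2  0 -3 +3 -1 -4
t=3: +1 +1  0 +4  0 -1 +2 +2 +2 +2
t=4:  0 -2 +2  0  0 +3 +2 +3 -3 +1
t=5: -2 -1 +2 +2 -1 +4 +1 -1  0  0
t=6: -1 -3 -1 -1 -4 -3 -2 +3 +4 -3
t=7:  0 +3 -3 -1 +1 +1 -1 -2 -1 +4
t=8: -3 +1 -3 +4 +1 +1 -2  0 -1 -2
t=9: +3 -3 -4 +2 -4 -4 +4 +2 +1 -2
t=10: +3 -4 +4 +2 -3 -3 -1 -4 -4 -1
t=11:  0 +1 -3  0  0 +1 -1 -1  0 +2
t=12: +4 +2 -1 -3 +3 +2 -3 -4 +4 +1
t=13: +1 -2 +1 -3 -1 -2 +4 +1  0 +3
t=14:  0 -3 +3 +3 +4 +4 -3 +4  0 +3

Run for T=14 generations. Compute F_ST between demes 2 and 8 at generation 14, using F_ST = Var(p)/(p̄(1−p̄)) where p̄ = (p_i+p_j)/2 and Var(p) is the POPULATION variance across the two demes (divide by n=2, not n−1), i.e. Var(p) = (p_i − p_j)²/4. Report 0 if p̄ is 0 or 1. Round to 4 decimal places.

t=0: k=[0 65 0 0 0 0 0 0 0 0]
t=1: x=[3.9000 57.2000 3.9000 0.0000 0.0000 0.0000 0.0000 0.0000 0.0000 0.0000] k=[0 61 7 0 0 0 0 0 0 0]
t=2: x=[3.6600 54.1000 9.8200 0.4200 0.0000 0.0000 0.0000 0.0000 0.0000 0.0000] k=[6 50 11 0 0 0 0 0 0 0]
t=3: x=[8.6400 45.0200 12.6800 0.6600 0.0000 0.0000 0.0000 0.0000 0.0000 0.0000] k=[10 46 13 5 0 0 0 0 0 0]
t=4: x=[12.1600 41.8600 14.5000 5.1800 0.3000 0.0000 0.0000 0.0000 0.0000 0.0000] k=[12 40 17 5 0 0 0 0 0 0]
t=5: x=[13.6800 36.9400 17.6600 5.4200 0.3000 0.0000 0.0000 0.0000 0.0000 0.0000] k=[12 36 20 7 0 0 0 0 0 0]
t=6: x=[13.4400 33.6000 20.1800 7.3600 0.4200 0.0000 0.0000 0.0000 0.0000 0.0000] k=[12 31 19 6 0 0 0 0 0 0]
t=7: x=[13.1400 29.1400 18.9400 6.4200 0.3600 0.0000 0.0000 0.0000 0.0000 0.0000] k=[13 32 16 5 1 0 0 0 0 0]
t=8: x=[14.1400 29.9000 16.3000 5.4200 1.1800 0.0600 0.0000 0.0000 0.0000 0.0000] k=[11 31 13 9 2 1 0 0 0 0]
t=9: x=[12.2000 28.7200 13.8400 8.8200 2.3600 1.0000 0.0600 0.0000 0.0000 0.0000] k=[15 26 10 11 0 0 4 0 0 0]
t=10: x=[15.6600 24.3800 11.0200 10.2800 0.6600 0.2400 3.5200 0.2400 0.0000 0.0000] k=[19 20 15 12 0 0 3 0 0 0]
t=11: x=[19.0600 19.6400 15.1200 11.4600 0.7200 0.1800 2.6400 0.1800 0.0000 0.0000] k=[19 21 12 11 1 1 2 0 0 0]
t=12: x=[19.1200 20.3400 12.4800 10.4600 1.6000 1.0600 1.8200 0.1200 0.0000 0.0000] k=[23 22 11 7 5 3 0 0 0 0]
t=13: x=[22.9400 21.4000 11.4200 7.1200 5.0000 2.9400 0.1800 0.0000 0.0000 0.0000] k=[24 19 12 4 4 1 4 0 0 0]
t=14: x=[23.7000 18.8800 11.9400 4.4800 3.8200 1.3600 3.5800 0.2400 0.0000 0.0000] k=[24 16 15 7 8 5 1 4 0 0]

0.1304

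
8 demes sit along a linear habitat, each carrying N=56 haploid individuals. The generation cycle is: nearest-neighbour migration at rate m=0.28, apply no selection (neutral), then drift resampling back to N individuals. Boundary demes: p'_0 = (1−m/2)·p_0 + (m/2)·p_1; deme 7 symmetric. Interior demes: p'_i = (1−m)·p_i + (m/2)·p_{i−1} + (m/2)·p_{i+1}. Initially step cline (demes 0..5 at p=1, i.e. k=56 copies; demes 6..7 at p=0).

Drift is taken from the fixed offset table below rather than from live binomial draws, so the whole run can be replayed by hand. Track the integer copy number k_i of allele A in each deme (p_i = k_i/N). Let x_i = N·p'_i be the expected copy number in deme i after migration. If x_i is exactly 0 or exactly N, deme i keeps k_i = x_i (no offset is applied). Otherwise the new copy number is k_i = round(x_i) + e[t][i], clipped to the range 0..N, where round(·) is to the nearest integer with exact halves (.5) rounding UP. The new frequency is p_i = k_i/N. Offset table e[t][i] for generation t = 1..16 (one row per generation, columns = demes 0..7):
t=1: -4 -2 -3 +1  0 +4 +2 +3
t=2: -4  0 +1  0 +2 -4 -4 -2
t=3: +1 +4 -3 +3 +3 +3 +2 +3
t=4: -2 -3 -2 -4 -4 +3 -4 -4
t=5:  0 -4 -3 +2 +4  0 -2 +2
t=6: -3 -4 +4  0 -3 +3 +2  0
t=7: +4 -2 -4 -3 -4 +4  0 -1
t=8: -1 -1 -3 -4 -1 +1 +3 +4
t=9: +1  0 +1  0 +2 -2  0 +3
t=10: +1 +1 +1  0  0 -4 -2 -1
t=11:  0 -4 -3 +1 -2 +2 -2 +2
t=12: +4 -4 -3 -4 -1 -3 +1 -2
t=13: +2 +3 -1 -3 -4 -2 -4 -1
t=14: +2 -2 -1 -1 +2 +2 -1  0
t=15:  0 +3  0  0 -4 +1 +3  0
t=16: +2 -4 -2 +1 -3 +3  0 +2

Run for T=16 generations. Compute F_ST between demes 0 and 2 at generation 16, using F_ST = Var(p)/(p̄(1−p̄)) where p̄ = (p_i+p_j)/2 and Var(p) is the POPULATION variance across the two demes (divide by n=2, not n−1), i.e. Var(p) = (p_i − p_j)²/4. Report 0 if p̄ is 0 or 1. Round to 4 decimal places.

0.1200

t=0: k=[56 56 56 56 56 56 0 0]
t=1: x=[56.0000 56.0000 56.0000 56.0000 56.0000 48.1600 7.8400 0.0000] k=[56 56 56 56 56 52 10 0]
t=2: x=[56.0000 56.0000 56.0000 56.0000 55.4400 46.6800 14.4800 1.4000] k=[56 56 56 56 56 43 10 0]
t=3: x=[56.0000 56.0000 56.0000 56.0000 54.1800 40.2000 13.2200 1.4000] k=[56 56 56 56 56 43 15 4]
t=4: x=[56.0000 56.0000 56.0000 56.0000 54.1800 40.9000 17.3800 5.5400] k=[56 56 56 56 50 44 13 2]
t=5: x=[56.0000 56.0000 56.0000 55.1600 50.0000 40.5000 15.8000 3.5400] k=[56 56 56 56 54 41 14 6]
t=6: x=[56.0000 56.0000 56.0000 55.7200 52.4600 39.0400 16.6600 7.1200] k=[56 56 56 56 49 42 19 7]
t=7: x=[56.0000 56.0000 56.0000 55.0200 49.0000 39.7600 20.5400 8.6800] k=[56 56 56 52 45 44 21 8]
t=8: x=[56.0000 56.0000 55.4400 51.5800 45.8400 40.9200 22.4000 9.8200] k=[56 56 52 48 45 42 25 14]
t=9: x=[56.0000 55.4400 52.0000 48.1400 45.0000 40.0400 25.8400 15.5400] k=[56 55 53 48 47 38 26 19]
t=10: x=[55.8600 54.8600 52.5800 48.5600 45.8800 37.5800 26.7000 19.9800] k=[56 56 54 49 46 34 25 19]
t=11: x=[56.0000 55.7200 53.5800 49.2800 44.7400 34.4200 25.4200 19.8400] k=[56 52 51 50 43 36 23 22]
t=12: x=[55.4400 52.4200 51.0000 49.1600 43.0000 35.1600 24.6800 22.1400] k=[56 48 48 45 42 32 26 20]
t=13: x=[54.8800 49.1200 47.5800 45.0000 41.0200 32.5600 26.0000 20.8400] k=[56 52 47 42 37 31 22 20]
t=14: x=[55.4400 51.8600 47.0000 42.0000 36.8600 30.5800 22.9800 20.2800] k=[56 50 46 41 39 33 22 20]
t=15: x=[55.1600 50.2800 45.8600 41.4200 38.4400 32.3000 23.2600 20.2800] k=[55 53 46 41 34 33 26 20]
t=16: x=[54.7200 52.3000 46.2800 40.7200 34.8400 32.1600 26.1400 20.8400] k=[56 48 44 42 32 35 26 23]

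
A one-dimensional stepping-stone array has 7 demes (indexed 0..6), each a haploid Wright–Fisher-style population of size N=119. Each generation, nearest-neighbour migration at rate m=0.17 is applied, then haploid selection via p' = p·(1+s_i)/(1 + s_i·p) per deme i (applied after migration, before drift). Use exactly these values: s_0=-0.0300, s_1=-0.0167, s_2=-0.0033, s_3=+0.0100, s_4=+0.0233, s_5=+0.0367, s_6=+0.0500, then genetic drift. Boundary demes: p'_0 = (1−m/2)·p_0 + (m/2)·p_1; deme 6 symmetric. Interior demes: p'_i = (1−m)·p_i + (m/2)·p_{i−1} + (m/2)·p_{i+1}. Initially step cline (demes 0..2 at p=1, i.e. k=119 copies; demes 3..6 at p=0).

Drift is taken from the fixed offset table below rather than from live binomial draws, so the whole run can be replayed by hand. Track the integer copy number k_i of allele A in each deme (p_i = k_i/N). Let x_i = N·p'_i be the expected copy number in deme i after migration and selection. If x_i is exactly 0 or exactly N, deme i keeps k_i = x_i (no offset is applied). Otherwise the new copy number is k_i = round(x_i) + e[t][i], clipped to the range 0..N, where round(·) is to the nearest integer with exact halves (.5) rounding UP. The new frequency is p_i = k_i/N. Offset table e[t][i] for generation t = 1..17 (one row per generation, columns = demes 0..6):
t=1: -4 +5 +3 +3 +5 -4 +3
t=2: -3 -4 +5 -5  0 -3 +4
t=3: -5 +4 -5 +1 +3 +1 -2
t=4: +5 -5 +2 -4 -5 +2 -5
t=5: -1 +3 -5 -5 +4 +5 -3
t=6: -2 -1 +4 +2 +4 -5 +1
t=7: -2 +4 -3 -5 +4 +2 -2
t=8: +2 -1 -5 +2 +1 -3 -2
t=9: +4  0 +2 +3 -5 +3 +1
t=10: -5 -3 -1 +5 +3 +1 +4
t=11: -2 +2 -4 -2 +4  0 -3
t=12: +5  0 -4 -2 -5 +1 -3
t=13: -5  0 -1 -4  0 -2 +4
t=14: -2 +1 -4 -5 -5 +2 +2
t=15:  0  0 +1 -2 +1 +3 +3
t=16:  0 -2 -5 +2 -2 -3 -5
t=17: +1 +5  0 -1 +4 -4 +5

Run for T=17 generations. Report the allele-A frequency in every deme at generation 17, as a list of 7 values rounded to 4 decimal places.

t=0: k=[119 119 119 0 0 0 0]
t=1: x=[119.0000 119.0000 108.8544 10.2075 0.0000 0.0000 0.0000] k=[119 119 112 13 0 0 0]
t=2: x=[119.0000 118.3949 104.1371 20.4781 1.1305 0.0000 0.0000] k=[119 114 109 15 1 0 0]
t=3: x=[118.5619 113.9187 101.3855 21.9777 2.1532 0.0881 0.0000] k=[114 118 96 23 5 1 0]
t=4: x=[114.2017 115.7370 91.5953 27.8869 6.3266 1.3006 0.0892] k=[119 111 94 24 1 3 0]
t=5: x=[118.2991 110.0973 89.4216 28.2086 3.1959 2.6674 0.2677] k=[117 113 84 23 7 8 0]
t=6: x=[116.5891 110.7466 81.1948 27.0323 8.6275 7.4838 0.7138] k=[115 110 85 29 13 2 2]
t=7: x=[114.4434 108.1349 82.2811 32.6351 13.7018 3.0400 2.0982] k=[112 112 79 28 18 5 0]
t=8: x=[111.7966 109.0424 77.3806 31.7159 18.0956 5.8782 0.4462] k=[114 108 72 34 19 3 0]
t=9: x=[113.3277 105.2465 71.7359 36.2052 19.2843 4.2503 0.2677] k=[117 105 74 39 14 7 1]
t=10: x=[115.8890 103.1551 73.5672 40.1142 15.8437 7.3290 1.5845] k=[111 100 73 45 19 8 6]
t=11: x=[109.8100 98.3542 72.8216 45.4492 20.6654 9.0622 6.4617] k=[108 100 69 43 25 9 3]
t=12: x=[106.9952 97.7527 69.3294 43.9555 25.6301 10.1806 3.6801] k=[112 98 65 42 21 11 1]
t=13: x=[110.5746 96.0749 65.7528 42.4413 22.3501 11.3651 1.9410] k=[106 96 65 38 22 9 6]
t=14: x=[104.7729 93.8829 65.2426 39.1961 22.6747 10.1806 6.5505] k=[103 95 61 34 18 12 9]
t=15: x=[101.8783 92.4442 61.4968 35.1811 19.2183 12.6569 9.6801] k=[102 92 62 33 20 16 13]
t=16: x=[100.6829 89.9316 61.9868 34.6037 21.1628 16.5930 13.8407] k=[101 88 57 37 19 14 9]
t=17: x=[99.4014 86.0704 57.8367 37.4248 20.4928 14.4514 9.8572] k=[100 91 58 36 24 10 15]

[0.8403, 0.7647, 0.4874, 0.3025, 0.2017, 0.0840, 0.1261]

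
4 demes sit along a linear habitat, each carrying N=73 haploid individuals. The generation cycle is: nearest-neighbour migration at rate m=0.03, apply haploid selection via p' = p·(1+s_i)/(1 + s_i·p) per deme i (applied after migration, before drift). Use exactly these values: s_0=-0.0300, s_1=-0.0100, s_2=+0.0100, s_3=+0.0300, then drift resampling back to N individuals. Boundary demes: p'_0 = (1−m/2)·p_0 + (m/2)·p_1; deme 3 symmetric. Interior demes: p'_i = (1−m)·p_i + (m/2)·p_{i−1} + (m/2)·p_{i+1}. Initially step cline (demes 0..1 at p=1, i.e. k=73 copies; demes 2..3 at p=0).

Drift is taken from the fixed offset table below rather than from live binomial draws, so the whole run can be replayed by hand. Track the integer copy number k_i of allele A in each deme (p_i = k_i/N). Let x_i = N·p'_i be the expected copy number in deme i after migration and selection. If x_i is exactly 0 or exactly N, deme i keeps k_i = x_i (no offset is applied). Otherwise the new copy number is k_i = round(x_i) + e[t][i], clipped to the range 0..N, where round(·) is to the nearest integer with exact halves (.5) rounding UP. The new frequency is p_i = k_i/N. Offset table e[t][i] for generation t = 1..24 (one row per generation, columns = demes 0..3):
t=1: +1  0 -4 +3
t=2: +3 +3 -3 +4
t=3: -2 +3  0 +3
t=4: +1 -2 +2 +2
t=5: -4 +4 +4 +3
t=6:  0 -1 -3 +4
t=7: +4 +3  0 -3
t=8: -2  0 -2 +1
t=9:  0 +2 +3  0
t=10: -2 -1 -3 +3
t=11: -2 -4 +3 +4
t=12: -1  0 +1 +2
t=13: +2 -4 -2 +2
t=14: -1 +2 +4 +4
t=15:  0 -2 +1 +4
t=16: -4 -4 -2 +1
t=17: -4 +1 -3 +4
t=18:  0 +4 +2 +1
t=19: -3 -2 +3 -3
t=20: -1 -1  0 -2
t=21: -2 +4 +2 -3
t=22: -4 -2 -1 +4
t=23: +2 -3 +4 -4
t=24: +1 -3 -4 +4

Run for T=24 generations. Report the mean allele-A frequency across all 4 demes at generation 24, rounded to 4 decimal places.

0.5616

t=0: k=[73 73 0 0]
t=1: x=[73.0000 71.8941 1.1058 0.0000] k=[73 72 0 0]
t=2: x=[72.9845 70.9147 1.0906 0.0000] k=[73 73 0 0]
t=3: x=[73.0000 71.8941 1.1058 0.0000] k=[73 73 1 0]
t=4: x=[73.0000 71.9093 2.0851 0.0154] k=[73 70 4 2]
t=5: x=[72.9536 69.0173 5.0062 2.0892] k=[69 73 9 5]
t=6: x=[68.9449 71.9698 9.9855 5.2010] k=[69 71 7 9]
t=7: x=[68.9141 69.9810 8.0611 9.2052] k=[73 73 8 6]
t=8: x=[73.0000 72.0153 9.0234 6.1955] k=[73 72 7 7]
t=9: x=[72.9845 71.0207 8.0460 7.1893] k=[73 73 11 7]
t=10: x=[73.0000 72.0607 11.9692 7.2508] k=[73 71 9 10]
t=11: x=[72.9691 70.0719 10.0308 10.2425] k=[71 66 13 14]
t=12: x=[70.8627 65.2103 13.9218 14.3222] k=[70 65 15 16]
t=13: x=[69.8340 64.2479 15.8883 16.3571] k=[72 60 14 18]
t=14: x=[71.7841 59.3790 14.8675 18.3430] k=[71 61 19 22]
t=15: x=[70.7855 60.4157 19.8183 22.4114] k=[71 58 21 26]
t=16: x=[70.7392 57.5178 21.7818 26.4213] k=[67 54 20 27]
t=17: x=[66.6301 53.5419 20.7625 27.3990] k=[63 55 18 31]
t=18: x=[62.6116 54.4262 18.8890 31.3325] k=[63 58 21 32]
t=19: x=[62.6575 57.3971 21.8721 32.3666] k=[60 55 25 29]
t=20: x=[59.5949 54.4865 25.6754 29.4579] k=[59 53 26 27]
t=21: x=[58.5604 52.5373 26.5880 27.4897] k=[57 57 29 24]
t=22: x=[56.6162 56.4517 29.5198 24.5543] k=[53 54 29 29]
t=23: x=[52.5699 53.4665 29.5498 29.5182] k=[55 50 34 26]
t=24: x=[54.5076 49.6758 34.3009 26.6179] k=[56 47 30 31]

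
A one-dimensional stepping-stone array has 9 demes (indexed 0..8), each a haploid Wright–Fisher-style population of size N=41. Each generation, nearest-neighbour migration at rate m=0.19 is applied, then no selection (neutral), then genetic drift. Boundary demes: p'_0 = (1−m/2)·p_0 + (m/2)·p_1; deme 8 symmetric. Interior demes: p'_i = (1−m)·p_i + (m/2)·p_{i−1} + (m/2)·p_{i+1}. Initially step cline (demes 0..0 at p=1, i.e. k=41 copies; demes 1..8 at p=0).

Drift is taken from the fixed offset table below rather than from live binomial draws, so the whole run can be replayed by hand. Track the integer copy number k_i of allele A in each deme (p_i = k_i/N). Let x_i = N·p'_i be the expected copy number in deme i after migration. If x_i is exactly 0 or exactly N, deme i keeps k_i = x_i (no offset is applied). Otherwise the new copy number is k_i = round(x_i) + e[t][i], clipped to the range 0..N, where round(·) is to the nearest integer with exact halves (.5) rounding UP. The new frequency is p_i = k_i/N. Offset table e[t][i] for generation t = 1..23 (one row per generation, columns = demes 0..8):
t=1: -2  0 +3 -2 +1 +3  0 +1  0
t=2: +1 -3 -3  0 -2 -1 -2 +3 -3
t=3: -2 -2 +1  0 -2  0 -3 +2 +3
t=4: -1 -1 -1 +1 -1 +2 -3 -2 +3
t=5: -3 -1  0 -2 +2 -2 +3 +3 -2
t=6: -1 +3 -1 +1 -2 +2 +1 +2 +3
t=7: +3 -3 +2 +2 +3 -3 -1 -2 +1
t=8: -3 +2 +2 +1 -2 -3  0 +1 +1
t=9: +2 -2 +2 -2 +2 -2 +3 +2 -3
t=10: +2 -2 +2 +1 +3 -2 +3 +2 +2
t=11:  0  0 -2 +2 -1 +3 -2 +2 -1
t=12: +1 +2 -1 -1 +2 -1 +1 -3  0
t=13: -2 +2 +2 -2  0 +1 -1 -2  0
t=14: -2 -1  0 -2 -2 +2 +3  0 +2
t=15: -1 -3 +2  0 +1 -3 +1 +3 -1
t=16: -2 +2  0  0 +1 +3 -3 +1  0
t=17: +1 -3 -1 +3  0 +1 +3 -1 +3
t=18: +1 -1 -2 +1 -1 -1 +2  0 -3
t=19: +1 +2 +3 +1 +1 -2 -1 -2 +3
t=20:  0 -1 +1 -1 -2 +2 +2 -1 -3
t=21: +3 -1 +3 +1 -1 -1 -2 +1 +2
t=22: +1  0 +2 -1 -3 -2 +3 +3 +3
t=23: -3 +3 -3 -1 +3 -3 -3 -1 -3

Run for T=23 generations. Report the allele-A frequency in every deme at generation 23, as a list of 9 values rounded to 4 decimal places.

t=0: k=[41 0 0 0 0 0 0 0 0]
t=1: x=[37.1050 3.8950 0.0000 0.0000 0.0000 0.0000 0.0000 0.0000 0.0000] k=[35 4 0 0 0 0 0 0 0]
t=2: x=[32.0550 6.5650 0.3800 0.0000 0.0000 0.0000 0.0000 0.0000 0.0000] k=[33 4 0 0 0 0 0 0 0]
t=3: x=[30.2450 6.3750 0.3800 0.0000 0.0000 0.0000 0.0000 0.0000 0.0000] k=[28 4 1 0 0 0 0 0 0]
t=4: x=[25.7200 5.9950 1.1900 0.0950 0.0000 0.0000 0.0000 0.0000 0.0000] k=[25 5 0 1 0 0 0 0 0]
t=5: x=[23.1000 6.4250 0.5700 0.8100 0.0950 0.0000 0.0000 0.0000 0.0000] k=[20 5 1 0 2 0 0 0 0]
t=6: x=[18.5750 6.0450 1.2850 0.2850 1.6200 0.1900 0.0000 0.0000 0.0000] k=[18 9 0 1 0 2 0 0 0]
t=7: x=[17.1450 9.0000 0.9500 0.8100 0.2850 1.6200 0.1900 0.0000 0.0000] k=[20 6 3 3 3 0 0 0 0]
t=8: x=[18.6700 7.0450 3.2850 3.0000 2.7150 0.2850 0.0000 0.0000 0.0000] k=[16 9 5 4 1 0 0 0 0]
t=9: x=[15.3350 9.2850 5.2850 3.8100 1.1900 0.0950 0.0000 0.0000 0.0000] k=[17 7 7 2 3 0 0 0 0]
t=10: x=[16.0500 7.9500 6.5250 2.5700 2.6200 0.2850 0.0000 0.0000 0.0000] k=[18 6 9 4 6 0 0 0 0]
t=11: x=[16.8600 7.4250 8.2400 4.6650 5.2400 0.5700 0.0000 0.0000 0.0000] k=[17 7 6 7 4 4 0 0 0]
t=12: x=[16.0500 7.8550 6.1900 6.6200 4.2850 3.6200 0.3800 0.0000 0.0000] k=[17 10 5 6 6 3 1 0 0]
t=13: x=[16.3350 10.1900 5.5700 5.9050 5.7150 3.0950 1.0950 0.0950 0.0000] k=[14 12 8 4 6 4 0 0 0]
t=14: x=[13.8100 11.8100 8.0000 4.5700 5.6200 3.8100 0.3800 0.0000 0.0000] k=[12 11 8 3 4 6 3 0 0]
t=15: x=[11.9050 10.8100 7.8100 3.5700 4.0950 5.5250 3.0000 0.2850 0.0000] k=[11 8 10 4 5 3 4 3 0]
t=16: x=[10.7150 8.4750 9.2400 4.6650 4.7150 3.2850 3.8100 2.8100 0.2850] k=[9 10 9 5 6 6 1 4 0]
t=17: x=[9.0950 9.8100 8.7150 5.4750 5.9050 5.5250 1.7600 3.3350 0.3800] k=[10 7 8 8 6 7 5 2 3]
t=18: x=[9.7150 7.3800 7.9050 7.8100 6.2850 6.7150 4.9050 2.3800 2.9050] k=[11 6 6 9 5 6 7 2 0]
t=19: x=[10.5250 6.4750 6.2850 8.3350 5.4750 6.0000 6.4300 2.2850 0.1900] k=[12 8 9 9 6 4 5 0 3]
t=20: x=[11.6200 8.4750 8.9050 8.7150 6.0950 4.2850 4.4300 0.7600 2.7150] k=[12 7 10 8 4 6 6 0 0]
t=21: x=[11.5250 7.7600 9.5250 7.8100 4.5700 5.8100 5.4300 0.5700 0.0000] k=[15 7 13 9 4 5 3 2 0]
t=22: x=[14.2400 8.3300 12.0500 8.9050 4.5700 4.7150 3.0950 1.9050 0.1900] k=[15 8 14 8 2 3 6 5 3]
t=23: x=[14.3350 9.2350 12.8600 8.0000 2.6650 3.1900 5.6200 4.9050 3.1900] k=[11 12 10 7 6 0 3 4 0]

[0.2683, 0.2927, 0.2439, 0.1707, 0.1463, 0.0000, 0.0732, 0.0976, 0.0000]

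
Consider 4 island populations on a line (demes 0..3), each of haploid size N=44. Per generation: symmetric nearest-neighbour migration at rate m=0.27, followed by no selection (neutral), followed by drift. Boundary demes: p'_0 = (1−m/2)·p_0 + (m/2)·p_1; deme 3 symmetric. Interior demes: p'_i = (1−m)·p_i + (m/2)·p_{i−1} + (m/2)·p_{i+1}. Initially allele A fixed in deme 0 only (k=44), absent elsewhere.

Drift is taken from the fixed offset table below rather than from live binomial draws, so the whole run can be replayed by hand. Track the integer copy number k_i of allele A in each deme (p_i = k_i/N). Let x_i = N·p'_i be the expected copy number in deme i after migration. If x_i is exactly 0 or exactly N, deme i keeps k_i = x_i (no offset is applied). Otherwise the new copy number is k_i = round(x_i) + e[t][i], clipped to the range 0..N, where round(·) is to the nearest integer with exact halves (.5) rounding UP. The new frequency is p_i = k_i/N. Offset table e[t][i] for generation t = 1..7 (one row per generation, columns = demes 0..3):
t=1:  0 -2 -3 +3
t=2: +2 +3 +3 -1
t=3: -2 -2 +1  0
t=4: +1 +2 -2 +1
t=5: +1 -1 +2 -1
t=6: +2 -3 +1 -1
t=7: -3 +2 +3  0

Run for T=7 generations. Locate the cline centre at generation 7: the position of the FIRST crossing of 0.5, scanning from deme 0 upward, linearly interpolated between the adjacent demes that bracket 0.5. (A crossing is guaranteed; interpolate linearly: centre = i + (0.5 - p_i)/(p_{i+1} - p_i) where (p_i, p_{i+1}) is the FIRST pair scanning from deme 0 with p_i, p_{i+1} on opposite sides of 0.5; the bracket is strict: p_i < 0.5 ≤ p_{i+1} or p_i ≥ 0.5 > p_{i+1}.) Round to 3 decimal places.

0.000

t=0: k=[44 0 0 0]
t=1: x=[38.0600 5.9400 0.0000 0.0000] k=[38 4 0 0]
t=2: x=[33.4100 8.0500 0.5400 0.0000] k=[35 11 4 0]
t=3: x=[31.7600 13.2950 4.4050 0.5400] k=[30 11 5 1]
t=4: x=[27.4350 12.7550 5.2700 1.5400] k=[28 15 3 3]
t=5: x=[26.2450 15.1350 4.6200 3.0000] k=[27 14 7 2]
t=6: x=[25.2450 14.8100 7.2700 2.6750] k=[27 12 8 2]
t=7: x=[24.9750 13.4850 7.7300 2.8100] k=[22 15 11 3]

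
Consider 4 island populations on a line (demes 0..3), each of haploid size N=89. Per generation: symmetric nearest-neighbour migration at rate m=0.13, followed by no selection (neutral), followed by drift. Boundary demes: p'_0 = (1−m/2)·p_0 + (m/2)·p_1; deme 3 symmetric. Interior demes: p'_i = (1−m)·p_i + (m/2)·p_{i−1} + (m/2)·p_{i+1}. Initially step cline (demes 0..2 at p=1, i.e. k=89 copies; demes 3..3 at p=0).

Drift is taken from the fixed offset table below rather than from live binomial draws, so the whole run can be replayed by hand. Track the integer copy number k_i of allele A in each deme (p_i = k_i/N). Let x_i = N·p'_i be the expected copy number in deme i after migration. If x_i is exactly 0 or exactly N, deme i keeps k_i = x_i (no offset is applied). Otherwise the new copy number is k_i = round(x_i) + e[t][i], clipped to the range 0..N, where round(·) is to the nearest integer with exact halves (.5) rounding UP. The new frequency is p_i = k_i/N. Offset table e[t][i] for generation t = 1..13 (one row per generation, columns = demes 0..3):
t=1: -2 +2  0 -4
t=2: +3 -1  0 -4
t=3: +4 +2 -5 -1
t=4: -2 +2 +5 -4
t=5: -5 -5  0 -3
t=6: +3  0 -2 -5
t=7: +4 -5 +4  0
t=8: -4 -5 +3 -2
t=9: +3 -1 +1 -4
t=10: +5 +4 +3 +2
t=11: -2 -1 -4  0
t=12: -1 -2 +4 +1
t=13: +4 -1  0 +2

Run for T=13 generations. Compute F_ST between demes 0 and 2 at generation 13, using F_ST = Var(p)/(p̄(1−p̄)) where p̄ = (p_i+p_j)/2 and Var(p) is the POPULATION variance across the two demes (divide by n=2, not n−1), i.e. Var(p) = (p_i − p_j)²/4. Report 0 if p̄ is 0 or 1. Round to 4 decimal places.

t=0: k=[89 89 89 0]
t=1: x=[89.0000 89.0000 83.2150 5.7850] k=[89 89 83 2]
t=2: x=[89.0000 88.6100 78.1250 7.2650] k=[89 88 78 3]
t=3: x=[88.9350 87.4150 73.7750 7.8750] k=[89 89 69 7]
t=4: x=[89.0000 87.7000 66.2700 11.0300] k=[89 89 71 7]
t=5: x=[89.0000 87.8300 68.0100 11.1600] k=[89 83 68 8]
t=6: x=[88.6100 82.4150 65.0750 11.9000] k=[89 82 63 7]
t=7: x=[88.5450 81.2200 60.5950 10.6400] k=[89 76 65 11]
t=8: x=[88.1550 76.1300 62.2050 14.5100] k=[84 71 65 13]
t=9: x=[83.1550 71.4550 62.0100 16.3800] k=[86 70 63 12]
t=10: x=[84.9600 70.5850 60.1400 15.3150] k=[89 75 63 17]
t=11: x=[88.0900 75.1300 60.7900 19.9900] k=[86 74 57 20]
t=12: x=[85.2200 73.6750 55.7000 22.4050] k=[84 72 60 23]
t=13: x=[83.2200 72.0000 58.3750 25.4050] k=[87 71 58 27]

0.1758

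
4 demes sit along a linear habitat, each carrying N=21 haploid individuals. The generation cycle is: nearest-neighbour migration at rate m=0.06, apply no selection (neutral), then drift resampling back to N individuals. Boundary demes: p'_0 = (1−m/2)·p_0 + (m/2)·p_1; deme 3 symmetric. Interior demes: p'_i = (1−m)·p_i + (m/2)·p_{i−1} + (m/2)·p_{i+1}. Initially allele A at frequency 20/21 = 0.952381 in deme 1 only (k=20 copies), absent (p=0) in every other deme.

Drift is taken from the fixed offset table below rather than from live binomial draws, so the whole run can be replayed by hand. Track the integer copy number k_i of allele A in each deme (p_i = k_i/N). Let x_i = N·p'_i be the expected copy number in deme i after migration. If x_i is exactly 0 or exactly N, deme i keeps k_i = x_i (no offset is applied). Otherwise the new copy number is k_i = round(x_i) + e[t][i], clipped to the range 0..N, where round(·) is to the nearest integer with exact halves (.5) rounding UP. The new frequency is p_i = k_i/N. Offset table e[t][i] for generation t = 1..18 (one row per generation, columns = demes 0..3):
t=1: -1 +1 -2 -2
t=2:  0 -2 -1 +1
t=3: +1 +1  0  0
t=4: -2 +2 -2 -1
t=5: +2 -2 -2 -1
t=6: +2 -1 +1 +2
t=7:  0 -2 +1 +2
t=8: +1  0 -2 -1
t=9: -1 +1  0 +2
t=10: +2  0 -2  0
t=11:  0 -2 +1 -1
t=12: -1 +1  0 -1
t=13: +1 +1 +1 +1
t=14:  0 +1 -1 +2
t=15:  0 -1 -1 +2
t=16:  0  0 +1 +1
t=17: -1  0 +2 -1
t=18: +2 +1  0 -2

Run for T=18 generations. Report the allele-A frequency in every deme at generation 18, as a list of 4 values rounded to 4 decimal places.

t=0: k=[0 20 0 0]
t=1: x=[0.6000 18.8000 0.6000 0.0000] k=[0 20 0 0]
t=2: x=[0.6000 18.8000 0.6000 0.0000] k=[1 17 0 0]
t=3: x=[1.4800 16.0100 0.5100 0.0000] k=[2 17 1 0]
t=4: x=[2.4500 16.0700 1.4500 0.0300] k=[0 18 0 0]
t=5: x=[0.5400 16.9200 0.5400 0.0000] k=[3 15 0 0]
t=6: x=[3.3600 14.1900 0.4500 0.0000] k=[5 13 1 0]
t=7: x=[5.2400 12.4000 1.3300 0.0300] k=[5 10 2 2]
t=8: x=[5.1500 9.6100 2.2400 2.0000] k=[6 10 0 1]
t=9: x=[6.1200 9.5800 0.3300 0.9700] k=[5 11 0 3]
t=10: x=[5.1800 10.4900 0.4200 2.9100] k=[7 10 0 3]
t=11: x=[7.0900 9.6100 0.3900 2.9100] k=[7 8 1 2]
t=12: x=[7.0300 7.7600 1.2400 1.9700] k=[6 9 1 1]
t=13: x=[6.0900 8.6700 1.2400 1.0000] k=[7 10 2 2]
t=14: x=[7.0900 9.6700 2.2400 2.0000] k=[7 11 1 4]
t=15: x=[7.1200 10.5800 1.3900 3.9100] k=[7 10 0 6]
t=16: x=[7.0900 9.6100 0.4800 5.8200] k=[7 10 1 7]
t=17: x=[7.0900 9.6400 1.4500 6.8200] k=[6 10 3 6]
t=18: x=[6.1200 9.6700 3.3000 5.9100] k=[8 11 3 4]

[0.3810, 0.5238, 0.1429, 0.1905]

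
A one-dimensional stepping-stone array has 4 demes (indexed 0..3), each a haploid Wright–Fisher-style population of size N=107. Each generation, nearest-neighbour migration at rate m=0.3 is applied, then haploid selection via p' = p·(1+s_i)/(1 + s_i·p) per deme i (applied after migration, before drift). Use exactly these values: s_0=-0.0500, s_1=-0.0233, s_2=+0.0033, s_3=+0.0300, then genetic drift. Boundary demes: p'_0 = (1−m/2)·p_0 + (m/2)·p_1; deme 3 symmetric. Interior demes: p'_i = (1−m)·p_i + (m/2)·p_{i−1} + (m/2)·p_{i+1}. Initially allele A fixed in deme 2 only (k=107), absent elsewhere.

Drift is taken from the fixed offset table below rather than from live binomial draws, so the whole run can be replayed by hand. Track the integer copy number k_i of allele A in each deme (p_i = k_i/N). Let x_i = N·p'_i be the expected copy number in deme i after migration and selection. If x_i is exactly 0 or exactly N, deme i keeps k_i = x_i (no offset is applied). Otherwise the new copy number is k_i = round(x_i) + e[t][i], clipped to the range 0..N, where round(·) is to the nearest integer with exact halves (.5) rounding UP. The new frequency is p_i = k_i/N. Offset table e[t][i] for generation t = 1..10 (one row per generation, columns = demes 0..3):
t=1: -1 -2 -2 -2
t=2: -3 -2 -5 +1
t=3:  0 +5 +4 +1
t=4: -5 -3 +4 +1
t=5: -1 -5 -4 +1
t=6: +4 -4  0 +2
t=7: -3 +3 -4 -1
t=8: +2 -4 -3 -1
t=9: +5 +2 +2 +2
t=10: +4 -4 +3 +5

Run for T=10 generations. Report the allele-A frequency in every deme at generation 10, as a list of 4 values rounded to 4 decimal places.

t=0: k=[0 0 107 0]
t=1: x=[0.0000 15.7310 74.9740 16.4574] k=[0 14 73 14]
t=2: x=[1.9970 20.3585 55.3880 23.3857] k=[0 18 50 24]
t=3: x=[2.5682 19.7180 41.3836 28.5140] k=[3 25 45 30]
t=4: x=[6.0027 24.2549 39.8323 32.9198] k=[1 21 44 34]
t=5: x=[3.8071 21.0485 39.1317 36.2046] k=[3 16 35 37]
t=6: x=[4.7134 16.5672 32.5245 37.4160] k=[9 13 33 39]
t=7: x=[9.1611 15.0918 30.9725 38.8282] k=[6 18 27 38]
t=8: x=[7.4371 17.2068 27.3670 37.0628] k=[9 13 24 36]
t=9: x=[9.1611 13.7647 24.2117 34.8914] k=[14 16 26 37]
t=10: x=[13.6764 16.8624 26.2152 36.0532] k=[18 13 29 41]

[0.1682, 0.1215, 0.2710, 0.3832]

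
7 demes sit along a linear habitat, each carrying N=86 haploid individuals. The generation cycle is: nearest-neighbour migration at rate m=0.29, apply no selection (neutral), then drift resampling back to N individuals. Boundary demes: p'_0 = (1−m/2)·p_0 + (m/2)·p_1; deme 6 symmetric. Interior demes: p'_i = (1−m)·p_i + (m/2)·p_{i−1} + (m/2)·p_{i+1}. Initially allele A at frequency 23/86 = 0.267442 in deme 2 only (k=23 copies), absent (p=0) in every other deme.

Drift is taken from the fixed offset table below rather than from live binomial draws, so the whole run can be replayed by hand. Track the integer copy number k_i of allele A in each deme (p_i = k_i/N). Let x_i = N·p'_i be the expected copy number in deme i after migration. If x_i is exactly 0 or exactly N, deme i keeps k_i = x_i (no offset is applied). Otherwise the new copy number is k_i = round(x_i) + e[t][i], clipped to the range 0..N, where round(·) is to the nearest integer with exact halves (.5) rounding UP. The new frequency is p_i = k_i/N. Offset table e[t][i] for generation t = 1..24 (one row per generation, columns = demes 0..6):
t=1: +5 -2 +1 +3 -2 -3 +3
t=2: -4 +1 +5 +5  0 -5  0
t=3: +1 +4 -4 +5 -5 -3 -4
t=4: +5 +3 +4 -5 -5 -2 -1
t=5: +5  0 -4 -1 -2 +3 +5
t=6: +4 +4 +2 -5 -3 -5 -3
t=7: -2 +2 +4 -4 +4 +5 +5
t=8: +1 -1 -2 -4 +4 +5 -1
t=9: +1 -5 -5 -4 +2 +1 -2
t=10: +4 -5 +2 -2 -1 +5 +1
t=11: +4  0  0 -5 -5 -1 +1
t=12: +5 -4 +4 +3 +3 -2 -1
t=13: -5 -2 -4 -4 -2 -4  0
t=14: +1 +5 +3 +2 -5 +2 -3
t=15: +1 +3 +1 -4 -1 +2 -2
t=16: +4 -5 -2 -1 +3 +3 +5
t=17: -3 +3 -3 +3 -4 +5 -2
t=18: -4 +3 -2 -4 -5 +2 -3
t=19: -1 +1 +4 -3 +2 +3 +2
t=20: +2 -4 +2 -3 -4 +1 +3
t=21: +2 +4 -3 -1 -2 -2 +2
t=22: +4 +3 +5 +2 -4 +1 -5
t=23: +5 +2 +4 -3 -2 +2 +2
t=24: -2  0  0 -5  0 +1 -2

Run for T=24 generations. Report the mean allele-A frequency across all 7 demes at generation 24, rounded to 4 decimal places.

t=0: k=[0 0 23 0 0 0 0]
t=1: x=[0.0000 3.3350 16.3300 3.3350 0.0000 0.0000 0.0000] k=[0 1 17 6 0 0 0]
t=2: x=[0.1450 3.1750 13.0850 6.7250 0.8700 0.0000 0.0000] k=[0 4 18 12 1 0 0]
t=3: x=[0.5800 5.4500 15.1000 11.2750 2.4500 0.1450 0.0000] k=[2 9 11 16 0 0 0]
t=4: x=[3.0150 8.2750 11.4350 12.9550 2.3200 0.0000 0.0000] k=[8 11 15 8 0 0 0]
t=5: x=[8.4350 11.1450 13.4050 7.8550 1.1600 0.0000 0.0000] k=[13 11 9 7 0 0 0]
t=6: x=[12.7100 11.0000 9.0000 6.2750 1.0150 0.0000 0.0000] k=[17 15 11 1 0 0 0]
t=7: x=[16.7100 14.7100 10.1300 2.3050 0.1450 0.0000 0.0000] k=[15 17 14 0 4 0 0]
t=8: x=[15.2900 16.2750 12.4050 2.6100 2.8400 0.5800 0.0000] k=[16 15 10 0 7 6 0]
t=9: x=[15.8550 14.4200 9.2750 2.4650 5.8400 5.2750 0.8700] k=[17 9 4 0 8 6 0]
t=10: x=[15.8400 9.4350 4.1450 1.7400 6.5500 5.4200 0.8700] k=[20 4 6 0 6 10 2]
t=11: x=[17.6800 6.6100 4.8400 1.7400 5.7100 8.2600 3.1600] k=[22 7 5 0 1 7 4]
t=12: x=[19.8250 8.8850 4.5650 0.8700 1.7250 5.6950 4.4350] k=[25 5 9 4 5 4 3]
t=13: x=[22.1000 8.4800 7.6950 4.8700 4.7100 4.0000 3.1450] k=[17 6 4 1 3 0 3]
t=14: x=[15.4050 7.3050 3.8550 1.7250 2.2750 0.8700 2.5650] k=[16 12 7 4 0 3 0]
t=15: x=[15.4200 11.8550 7.2900 3.8550 1.0150 2.1300 0.4350] k=[16 15 8 0 0 4 0]
t=16: x=[15.8550 14.1300 7.8550 1.1600 0.5800 2.8400 0.5800] k=[20 9 6 0 4 6 6]
t=17: x=[18.4050 10.1600 5.5650 1.4500 3.7100 5.7100 6.0000] k=[15 13 3 4 0 11 4]
t=18: x=[14.7100 11.8400 4.5950 3.2750 2.1750 8.3900 5.0150] k=[11 15 3 0 0 10 2]
t=19: x=[11.5800 12.6800 4.3050 0.4350 1.4500 7.3900 3.1600] k=[11 14 8 0 3 10 5]
t=20: x=[11.4350 12.6950 7.7100 1.5950 3.5800 8.2600 5.7250] k=[13 9 10 0 0 9 9]
t=21: x=[12.4200 9.7250 8.4050 1.4500 1.3050 7.6950 9.0000] k=[14 14 5 0 0 6 11]
t=22: x=[14.0000 12.6950 5.5800 0.7250 0.8700 5.8550 10.2750] k=[18 16 11 3 0 7 5]
t=23: x=[17.7100 15.5650 10.5650 3.7250 1.4500 5.6950 5.2900] k=[23 18 15 1 0 8 7]
t=24: x=[22.2750 18.2900 13.4050 2.8850 1.3050 6.6950 7.1450] k=[20 18 13 0 1 8 5]

0.1080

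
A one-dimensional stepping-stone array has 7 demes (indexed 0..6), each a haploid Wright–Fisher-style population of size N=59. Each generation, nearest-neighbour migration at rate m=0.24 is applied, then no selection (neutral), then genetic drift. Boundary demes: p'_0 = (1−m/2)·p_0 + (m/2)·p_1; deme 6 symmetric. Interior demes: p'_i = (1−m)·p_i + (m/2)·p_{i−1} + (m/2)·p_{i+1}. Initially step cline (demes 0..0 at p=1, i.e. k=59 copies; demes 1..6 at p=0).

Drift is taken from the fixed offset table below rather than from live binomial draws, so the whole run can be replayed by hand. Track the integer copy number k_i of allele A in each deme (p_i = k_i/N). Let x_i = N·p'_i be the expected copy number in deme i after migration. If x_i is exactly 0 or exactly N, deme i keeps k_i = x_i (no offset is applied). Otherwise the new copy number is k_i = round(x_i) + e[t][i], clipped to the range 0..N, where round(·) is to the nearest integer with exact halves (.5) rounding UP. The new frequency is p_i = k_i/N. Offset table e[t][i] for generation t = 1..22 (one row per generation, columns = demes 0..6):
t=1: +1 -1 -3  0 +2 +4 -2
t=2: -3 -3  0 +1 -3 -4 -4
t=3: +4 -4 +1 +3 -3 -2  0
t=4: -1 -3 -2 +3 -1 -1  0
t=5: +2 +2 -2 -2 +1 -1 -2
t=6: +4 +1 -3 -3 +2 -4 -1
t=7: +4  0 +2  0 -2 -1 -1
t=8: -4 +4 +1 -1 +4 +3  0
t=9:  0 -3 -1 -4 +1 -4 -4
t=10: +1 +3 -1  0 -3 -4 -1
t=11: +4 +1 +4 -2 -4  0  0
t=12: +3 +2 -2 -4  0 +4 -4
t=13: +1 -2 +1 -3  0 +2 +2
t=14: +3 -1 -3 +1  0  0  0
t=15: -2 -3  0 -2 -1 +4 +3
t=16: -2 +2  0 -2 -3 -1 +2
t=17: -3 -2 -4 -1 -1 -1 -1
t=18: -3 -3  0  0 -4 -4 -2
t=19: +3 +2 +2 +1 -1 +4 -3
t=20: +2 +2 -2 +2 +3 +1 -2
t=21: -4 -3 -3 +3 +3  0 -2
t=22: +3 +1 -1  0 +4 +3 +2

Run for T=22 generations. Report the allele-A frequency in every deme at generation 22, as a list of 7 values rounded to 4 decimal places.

[0.3559, 0.2373, 0.0847, 0.1186, 0.1525, 0.0678, 0.0000]

t=0: k=[59 0 0 0 0 0 0]
t=1: x=[51.9200 7.0800 0.0000 0.0000 0.0000 0.0000 0.0000] k=[53 6 0 0 0 0 0]
t=2: x=[47.3600 10.9200 0.7200 0.0000 0.0000 0.0000 0.0000] k=[44 8 1 0 0 0 0]
t=3: x=[39.6800 11.4800 1.7200 0.1200 0.0000 0.0000 0.0000] k=[44 7 3 3 0 0 0]
t=4: x=[39.5600 10.9600 3.4800 2.6400 0.3600 0.0000 0.0000] k=[39 8 1 6 0 0 0]
t=5: x=[35.2800 10.8800 2.4400 4.6800 0.7200 0.0000 0.0000] k=[37 13 0 3 2 0 0]
t=6: x=[34.1200 14.3200 1.9200 2.5200 1.8800 0.2400 0.0000] k=[38 15 0 0 4 0 0]
t=7: x=[35.2400 15.9600 1.8000 0.4800 3.0400 0.4800 0.0000] k=[39 16 4 0 1 0 0]
t=8: x=[36.2400 17.3200 4.9600 0.6000 0.7600 0.1200 0.0000] k=[32 21 6 0 5 3 0]
t=9: x=[30.6800 20.5200 7.0800 1.3200 4.1600 2.8800 0.3600] k=[31 18 6 0 5 0 0]
t=10: x=[29.4400 18.1200 6.7200 1.3200 3.8000 0.6000 0.0000] k=[30 21 6 1 1 0 0]
t=11: x=[28.9200 20.2800 7.2000 1.6000 0.8800 0.1200 0.0000] k=[33 21 11 0 0 0 0]
t=12: x=[31.5600 21.2400 10.8800 1.3200 0.0000 0.0000 0.0000] k=[35 23 9 0 0 0 0]
t=13: x=[33.5600 22.7600 9.6000 1.0800 0.0000 0.0000 0.0000] k=[35 21 11 0 0 0 0]
t=14: x=[33.3200 21.4800 10.8800 1.3200 0.0000 0.0000 0.0000] k=[36 20 8 2 0 0 0]
t=15: x=[34.0800 20.4800 8.7200 2.4800 0.2400 0.0000 0.0000] k=[32 17 9 0 0 0 0]
t=16: x=[30.2000 17.8400 8.8800 1.0800 0.0000 0.0000 0.0000] k=[28 20 9 0 0 0 0]
t=17: x=[27.0400 19.6400 9.2400 1.0800 0.0000 0.0000 0.0000] k=[24 18 5 0 0 0 0]
t=18: x=[23.2800 17.1600 5.9600 0.6000 0.0000 0.0000 0.0000] k=[20 14 6 1 0 0 0]
t=19: x=[19.2800 13.7600 6.3600 1.4800 0.1200 0.0000 0.0000] k=[22 16 8 2 0 0 0]
t=20: x=[21.2800 15.7600 8.2400 2.4800 0.2400 0.0000 0.0000] k=[23 18 6 4 3 0 0]
t=21: x=[22.4000 17.1600 7.2000 4.1200 2.7600 0.3600 0.0000] k=[18 14 4 7 6 0 0]
t=22: x=[17.5200 13.2800 5.5600 6.5200 5.4000 0.7200 0.0000] k=[21 14 5 7 9 4 0]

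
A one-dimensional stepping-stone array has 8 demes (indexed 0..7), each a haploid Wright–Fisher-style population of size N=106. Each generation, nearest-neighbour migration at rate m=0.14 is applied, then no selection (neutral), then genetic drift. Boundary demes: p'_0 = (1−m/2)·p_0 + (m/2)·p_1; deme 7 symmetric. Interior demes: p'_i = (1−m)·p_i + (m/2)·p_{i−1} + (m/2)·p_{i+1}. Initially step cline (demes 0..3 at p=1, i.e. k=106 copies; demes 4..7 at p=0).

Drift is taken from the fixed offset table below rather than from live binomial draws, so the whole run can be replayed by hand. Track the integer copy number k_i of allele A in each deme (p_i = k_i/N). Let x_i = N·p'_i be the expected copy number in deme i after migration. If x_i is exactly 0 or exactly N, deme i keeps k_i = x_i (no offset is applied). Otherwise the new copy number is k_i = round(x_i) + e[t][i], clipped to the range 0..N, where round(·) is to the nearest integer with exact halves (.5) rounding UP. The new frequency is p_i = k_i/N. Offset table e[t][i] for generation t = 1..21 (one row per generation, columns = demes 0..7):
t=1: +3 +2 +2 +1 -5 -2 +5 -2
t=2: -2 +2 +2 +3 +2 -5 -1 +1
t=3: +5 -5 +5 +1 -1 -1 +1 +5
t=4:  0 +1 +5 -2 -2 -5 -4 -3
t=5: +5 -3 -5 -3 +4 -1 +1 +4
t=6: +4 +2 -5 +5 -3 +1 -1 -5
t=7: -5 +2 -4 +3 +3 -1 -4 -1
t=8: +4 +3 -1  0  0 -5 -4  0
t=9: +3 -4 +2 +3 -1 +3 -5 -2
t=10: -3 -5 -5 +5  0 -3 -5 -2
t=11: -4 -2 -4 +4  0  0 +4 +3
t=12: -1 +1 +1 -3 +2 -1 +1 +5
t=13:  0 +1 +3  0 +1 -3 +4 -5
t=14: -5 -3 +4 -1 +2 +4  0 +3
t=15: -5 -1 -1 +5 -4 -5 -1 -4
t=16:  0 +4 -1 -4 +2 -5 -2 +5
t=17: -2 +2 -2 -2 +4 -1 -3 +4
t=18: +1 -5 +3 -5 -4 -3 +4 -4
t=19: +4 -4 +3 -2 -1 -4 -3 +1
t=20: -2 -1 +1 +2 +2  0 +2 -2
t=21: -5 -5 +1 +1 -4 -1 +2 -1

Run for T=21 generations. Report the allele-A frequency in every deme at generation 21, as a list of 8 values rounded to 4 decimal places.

[0.8113, 0.7642, 0.8208, 0.5943, 0.3208, 0.0755, 0.0755, 0.0283]

t=0: k=[106 106 106 106 0 0 0 0]
t=1: x=[106.0000 106.0000 106.0000 98.5800 7.4200 0.0000 0.0000 0.0000] k=[106 106 106 100 2 0 0 0]
t=2: x=[106.0000 106.0000 105.5800 93.5600 8.7200 0.1400 0.0000 0.0000] k=[106 106 106 97 11 0 0 0]
t=3: x=[106.0000 106.0000 105.3700 91.6100 16.2500 0.7700 0.0000 0.0000] k=[106 106 106 93 15 0 0 0]
t=4: x=[106.0000 106.0000 105.0900 88.4500 19.4100 1.0500 0.0000 0.0000] k=[106 106 106 86 17 0 0 0]
t=5: x=[106.0000 106.0000 104.6000 82.5700 20.6400 1.1900 0.0000 0.0000] k=[106 106 100 80 25 0 0 0]
t=6: x=[106.0000 105.5800 99.0200 77.5500 27.1000 1.7500 0.0000 0.0000] k=[106 106 94 83 24 3 0 0]
t=7: x=[106.0000 105.1600 94.0700 79.6400 26.6600 4.2600 0.2100 0.0000] k=[106 106 90 83 30 3 0 0]
t=8: x=[106.0000 104.8800 90.6300 79.7800 31.8200 4.6800 0.2100 0.0000] k=[106 106 90 80 32 0 0 0]
t=9: x=[106.0000 104.8800 90.4200 77.3400 33.1200 2.2400 0.0000 0.0000] k=[106 101 92 80 32 5 0 0]
t=10: x=[105.6500 100.7200 91.7900 77.4800 33.4700 6.5400 0.3500 0.0000] k=[103 96 87 82 33 4 0 0]
t=11: x=[102.5100 95.8600 87.2800 78.9200 34.4000 5.7500 0.2800 0.0000] k=[99 94 83 83 34 6 4 0]
t=12: x=[98.6500 93.5800 83.7700 79.5700 35.4700 7.8200 3.8600 0.2800] k=[98 95 85 77 37 7 5 5]
t=13: x=[97.7900 94.5100 85.1400 74.7600 37.7000 8.9600 5.1400 5.0000] k=[98 96 88 75 39 6 9 0]
t=14: x=[97.8600 95.5800 87.6500 73.3900 39.2100 8.5200 8.1600 0.6300] k=[93 93 92 72 41 13 8 4]
t=15: x=[93.0000 92.9300 90.6700 71.2300 41.2100 14.6100 8.0700 4.2800] k=[88 92 90 76 37 10 7 0]
t=16: x=[88.2800 91.5800 89.1600 74.2500 37.8400 11.6800 6.7200 0.4900] k=[88 96 88 70 40 7 5 5]
t=17: x=[88.5600 94.8800 87.3000 69.1600 39.7900 9.1700 5.1400 5.0000] k=[87 97 85 67 44 8 2 9]
t=18: x=[87.7000 95.4600 84.5800 66.6500 43.0900 10.1000 2.9100 8.5100] k=[89 90 88 62 39 7 7 5]
t=19: x=[89.0700 89.7900 86.3200 62.2100 38.3700 9.2400 6.8600 5.1400] k=[93 86 89 60 37 5 4 6]
t=20: x=[92.5100 86.7000 86.7600 60.4200 36.3700 7.1700 4.2100 5.8600] k=[91 86 88 62 38 7 6 4]
t=21: x=[90.6500 86.4900 86.0400 62.1400 37.5100 9.1000 5.9300 4.1400] k=[86 81 87 63 34 8 8 3]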